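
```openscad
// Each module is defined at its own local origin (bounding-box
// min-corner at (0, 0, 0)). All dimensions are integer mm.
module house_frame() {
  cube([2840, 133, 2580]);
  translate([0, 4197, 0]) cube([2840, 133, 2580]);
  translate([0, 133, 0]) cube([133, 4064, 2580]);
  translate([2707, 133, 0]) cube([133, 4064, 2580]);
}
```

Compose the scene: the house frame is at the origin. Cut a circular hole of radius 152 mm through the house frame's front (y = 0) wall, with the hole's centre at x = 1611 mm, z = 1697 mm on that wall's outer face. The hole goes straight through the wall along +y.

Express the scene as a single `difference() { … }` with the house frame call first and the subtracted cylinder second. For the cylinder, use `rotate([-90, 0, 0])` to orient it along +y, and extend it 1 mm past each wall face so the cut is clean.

difference() {
  house_frame();
  translate([1611, -1, 1697]) rotate([-90, 0, 0]) cylinder(h = 135, r = 152);
}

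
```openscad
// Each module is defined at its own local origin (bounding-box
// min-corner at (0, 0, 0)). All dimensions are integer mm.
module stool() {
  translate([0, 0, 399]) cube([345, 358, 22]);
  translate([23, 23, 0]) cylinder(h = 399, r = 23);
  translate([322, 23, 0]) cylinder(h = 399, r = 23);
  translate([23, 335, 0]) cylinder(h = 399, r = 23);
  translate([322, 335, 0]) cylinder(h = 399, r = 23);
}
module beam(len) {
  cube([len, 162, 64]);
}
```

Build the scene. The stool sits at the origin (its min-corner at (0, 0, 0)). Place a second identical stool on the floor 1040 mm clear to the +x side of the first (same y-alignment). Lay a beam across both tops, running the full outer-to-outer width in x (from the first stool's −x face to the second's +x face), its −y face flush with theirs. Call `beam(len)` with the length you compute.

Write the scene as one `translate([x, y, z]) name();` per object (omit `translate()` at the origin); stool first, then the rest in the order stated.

stool();
translate([1385, 0, 0]) stool();
translate([0, 0, 421]) beam(1730);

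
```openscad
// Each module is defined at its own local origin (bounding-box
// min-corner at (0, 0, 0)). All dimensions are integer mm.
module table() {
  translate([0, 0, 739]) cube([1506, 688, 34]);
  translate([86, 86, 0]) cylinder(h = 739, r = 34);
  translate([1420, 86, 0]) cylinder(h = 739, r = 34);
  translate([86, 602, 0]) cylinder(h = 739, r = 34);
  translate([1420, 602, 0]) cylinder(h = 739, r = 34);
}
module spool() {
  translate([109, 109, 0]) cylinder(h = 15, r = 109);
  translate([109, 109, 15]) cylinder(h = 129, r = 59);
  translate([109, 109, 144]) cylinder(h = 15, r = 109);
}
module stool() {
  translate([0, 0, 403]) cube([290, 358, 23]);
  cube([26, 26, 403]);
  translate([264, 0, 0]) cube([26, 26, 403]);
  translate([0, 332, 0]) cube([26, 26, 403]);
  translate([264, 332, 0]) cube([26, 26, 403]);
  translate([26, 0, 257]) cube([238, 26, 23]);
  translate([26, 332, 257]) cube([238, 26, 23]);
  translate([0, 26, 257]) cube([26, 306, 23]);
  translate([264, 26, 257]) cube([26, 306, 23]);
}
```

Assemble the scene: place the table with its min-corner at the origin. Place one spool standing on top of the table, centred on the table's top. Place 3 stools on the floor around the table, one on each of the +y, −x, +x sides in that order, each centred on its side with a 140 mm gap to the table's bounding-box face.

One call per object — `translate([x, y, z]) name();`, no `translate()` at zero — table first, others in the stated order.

table();
translate([644, 235, 773]) spool();
translate([608, 828, 0]) stool();
translate([-430, 165, 0]) stool();
translate([1646, 165, 0]) stool();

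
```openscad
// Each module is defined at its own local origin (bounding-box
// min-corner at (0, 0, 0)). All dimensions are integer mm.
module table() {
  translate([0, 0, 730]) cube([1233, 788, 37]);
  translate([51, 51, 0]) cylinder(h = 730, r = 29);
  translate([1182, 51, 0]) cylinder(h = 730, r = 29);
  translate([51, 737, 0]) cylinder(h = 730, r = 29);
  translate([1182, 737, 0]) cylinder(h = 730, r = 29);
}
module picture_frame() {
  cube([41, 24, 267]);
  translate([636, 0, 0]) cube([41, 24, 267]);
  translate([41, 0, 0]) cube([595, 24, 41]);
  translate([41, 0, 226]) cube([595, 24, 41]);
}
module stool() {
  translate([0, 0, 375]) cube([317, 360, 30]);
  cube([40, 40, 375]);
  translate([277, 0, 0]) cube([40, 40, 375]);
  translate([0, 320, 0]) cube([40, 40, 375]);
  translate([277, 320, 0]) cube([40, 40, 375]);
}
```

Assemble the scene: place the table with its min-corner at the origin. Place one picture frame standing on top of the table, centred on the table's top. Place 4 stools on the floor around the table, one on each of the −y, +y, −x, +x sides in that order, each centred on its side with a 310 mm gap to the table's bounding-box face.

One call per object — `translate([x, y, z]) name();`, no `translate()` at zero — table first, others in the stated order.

table();
translate([278, 382, 767]) picture_frame();
translate([458, -670, 0]) stool();
translate([458, 1098, 0]) stool();
translate([-627, 214, 0]) stool();
translate([1543, 214, 0]) stool();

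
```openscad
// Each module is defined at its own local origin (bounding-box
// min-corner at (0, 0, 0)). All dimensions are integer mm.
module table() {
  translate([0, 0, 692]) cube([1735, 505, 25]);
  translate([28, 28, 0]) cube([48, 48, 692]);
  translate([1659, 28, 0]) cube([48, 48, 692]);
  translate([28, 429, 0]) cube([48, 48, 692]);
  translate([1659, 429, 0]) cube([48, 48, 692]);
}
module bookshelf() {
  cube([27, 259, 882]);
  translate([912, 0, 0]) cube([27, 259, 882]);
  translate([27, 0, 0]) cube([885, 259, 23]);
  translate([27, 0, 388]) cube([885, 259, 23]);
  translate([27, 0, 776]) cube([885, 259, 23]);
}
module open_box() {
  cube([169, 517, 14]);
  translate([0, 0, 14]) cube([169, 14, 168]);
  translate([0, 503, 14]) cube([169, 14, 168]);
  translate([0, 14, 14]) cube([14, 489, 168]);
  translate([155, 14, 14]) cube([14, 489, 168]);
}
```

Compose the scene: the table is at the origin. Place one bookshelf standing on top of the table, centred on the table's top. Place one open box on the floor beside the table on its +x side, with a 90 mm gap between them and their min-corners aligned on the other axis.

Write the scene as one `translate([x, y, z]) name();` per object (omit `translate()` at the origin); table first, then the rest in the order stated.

table();
translate([398, 123, 717]) bookshelf();
translate([1825, 0, 0]) open_box();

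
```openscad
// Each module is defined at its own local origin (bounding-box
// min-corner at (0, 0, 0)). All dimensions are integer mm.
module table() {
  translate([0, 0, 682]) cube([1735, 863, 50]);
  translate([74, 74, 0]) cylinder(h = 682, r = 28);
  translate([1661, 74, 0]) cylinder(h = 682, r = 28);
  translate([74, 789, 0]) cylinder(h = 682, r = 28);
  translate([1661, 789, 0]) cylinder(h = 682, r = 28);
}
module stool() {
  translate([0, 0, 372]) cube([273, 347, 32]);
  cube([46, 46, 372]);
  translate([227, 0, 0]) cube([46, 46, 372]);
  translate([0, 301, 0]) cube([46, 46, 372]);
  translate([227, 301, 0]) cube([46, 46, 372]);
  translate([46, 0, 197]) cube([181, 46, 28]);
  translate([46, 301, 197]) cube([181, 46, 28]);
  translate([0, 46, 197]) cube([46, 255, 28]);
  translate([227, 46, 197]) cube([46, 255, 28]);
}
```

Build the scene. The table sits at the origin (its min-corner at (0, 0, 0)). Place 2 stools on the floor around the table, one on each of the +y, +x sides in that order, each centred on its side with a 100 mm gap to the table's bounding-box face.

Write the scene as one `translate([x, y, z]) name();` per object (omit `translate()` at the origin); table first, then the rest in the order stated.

table();
translate([731, 963, 0]) stool();
translate([1835, 258, 0]) stool();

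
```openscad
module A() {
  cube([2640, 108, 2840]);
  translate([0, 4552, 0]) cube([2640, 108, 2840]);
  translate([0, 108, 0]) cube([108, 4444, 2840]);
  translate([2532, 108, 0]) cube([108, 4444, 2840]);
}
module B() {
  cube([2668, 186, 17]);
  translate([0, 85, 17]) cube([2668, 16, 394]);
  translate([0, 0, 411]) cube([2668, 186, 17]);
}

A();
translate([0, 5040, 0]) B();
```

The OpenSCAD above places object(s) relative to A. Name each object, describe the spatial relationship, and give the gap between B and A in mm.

A is a house frame. B is an I-beam. The I-beam is on the floor beside the house frame on its +y side. The gap between the I-beam and the house frame is 380 mm.

The I-beam's nearest face is 380 mm from the house frame's +y face.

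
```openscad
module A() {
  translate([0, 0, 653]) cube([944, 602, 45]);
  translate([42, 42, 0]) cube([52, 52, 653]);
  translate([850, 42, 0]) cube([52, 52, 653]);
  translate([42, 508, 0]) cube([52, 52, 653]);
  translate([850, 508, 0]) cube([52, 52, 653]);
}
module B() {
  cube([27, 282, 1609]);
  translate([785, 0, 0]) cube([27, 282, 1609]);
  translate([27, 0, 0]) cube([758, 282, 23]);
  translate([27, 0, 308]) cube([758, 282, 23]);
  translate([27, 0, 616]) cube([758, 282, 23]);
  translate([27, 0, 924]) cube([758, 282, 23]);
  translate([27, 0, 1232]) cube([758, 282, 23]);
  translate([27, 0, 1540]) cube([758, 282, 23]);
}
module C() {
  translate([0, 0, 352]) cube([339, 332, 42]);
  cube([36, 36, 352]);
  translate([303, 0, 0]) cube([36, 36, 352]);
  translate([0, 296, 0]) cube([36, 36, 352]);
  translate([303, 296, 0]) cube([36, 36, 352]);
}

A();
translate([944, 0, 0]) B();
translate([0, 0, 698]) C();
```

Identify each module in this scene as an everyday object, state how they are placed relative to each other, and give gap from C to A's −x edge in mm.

A is a table. B is a bookshelf. C is a stool. The bookshelf is against the table's +x side, with their −y faces flush. The stool is on top of the table. The gap from the stool to the table's −x edge is 0 mm.

The stool's min-x is at 0; the table's min-x is 0; gap = 0 mm.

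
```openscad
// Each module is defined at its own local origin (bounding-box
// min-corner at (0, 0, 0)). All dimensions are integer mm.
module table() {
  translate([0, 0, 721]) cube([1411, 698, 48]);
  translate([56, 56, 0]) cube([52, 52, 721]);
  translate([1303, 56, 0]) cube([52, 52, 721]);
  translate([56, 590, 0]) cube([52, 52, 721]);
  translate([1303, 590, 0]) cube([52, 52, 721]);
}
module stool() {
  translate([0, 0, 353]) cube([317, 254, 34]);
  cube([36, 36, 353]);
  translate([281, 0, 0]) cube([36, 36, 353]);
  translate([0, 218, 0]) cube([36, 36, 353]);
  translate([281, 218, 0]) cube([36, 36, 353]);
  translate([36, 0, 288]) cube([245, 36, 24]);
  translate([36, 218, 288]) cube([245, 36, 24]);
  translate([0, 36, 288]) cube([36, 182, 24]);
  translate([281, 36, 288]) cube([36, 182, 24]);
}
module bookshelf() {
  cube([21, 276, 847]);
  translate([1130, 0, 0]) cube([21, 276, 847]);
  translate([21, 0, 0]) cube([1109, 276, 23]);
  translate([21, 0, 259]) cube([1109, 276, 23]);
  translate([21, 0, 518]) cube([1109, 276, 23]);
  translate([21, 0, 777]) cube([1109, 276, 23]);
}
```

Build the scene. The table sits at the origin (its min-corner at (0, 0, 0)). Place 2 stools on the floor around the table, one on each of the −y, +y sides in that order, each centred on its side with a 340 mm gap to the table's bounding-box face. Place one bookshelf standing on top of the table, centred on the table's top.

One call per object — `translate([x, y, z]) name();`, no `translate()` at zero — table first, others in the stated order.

table();
translate([547, -594, 0]) stool();
translate([547, 1038, 0]) stool();
translate([130, 211, 769]) bookshelf();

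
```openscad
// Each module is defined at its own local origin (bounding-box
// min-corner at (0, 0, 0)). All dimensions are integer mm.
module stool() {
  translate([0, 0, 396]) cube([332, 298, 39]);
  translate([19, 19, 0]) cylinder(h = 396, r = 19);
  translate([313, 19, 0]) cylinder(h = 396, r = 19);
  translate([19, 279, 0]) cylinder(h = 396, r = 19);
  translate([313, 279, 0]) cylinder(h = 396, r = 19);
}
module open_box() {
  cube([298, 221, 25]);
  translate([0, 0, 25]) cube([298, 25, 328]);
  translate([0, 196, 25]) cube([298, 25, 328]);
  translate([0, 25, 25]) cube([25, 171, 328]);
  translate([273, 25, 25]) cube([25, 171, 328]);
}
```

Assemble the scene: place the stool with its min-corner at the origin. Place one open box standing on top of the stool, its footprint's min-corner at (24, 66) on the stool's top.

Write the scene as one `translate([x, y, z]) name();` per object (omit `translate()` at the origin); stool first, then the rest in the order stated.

stool();
translate([24, 66, 435]) open_box();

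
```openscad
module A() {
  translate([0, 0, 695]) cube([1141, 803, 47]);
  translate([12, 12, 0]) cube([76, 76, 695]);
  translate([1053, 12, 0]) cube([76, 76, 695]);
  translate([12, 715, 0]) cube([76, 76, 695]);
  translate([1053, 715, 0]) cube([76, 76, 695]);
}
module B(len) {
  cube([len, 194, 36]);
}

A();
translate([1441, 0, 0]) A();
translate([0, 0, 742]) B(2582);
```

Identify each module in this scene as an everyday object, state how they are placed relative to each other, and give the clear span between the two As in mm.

A is a table. B is a beam. A beam spans the tops of two tables. The clear span between the two tables is 300 mm.

Second table starts at x = 1441; first ends at x = 1141; clear span = 1441 − 1141 = 300 mm.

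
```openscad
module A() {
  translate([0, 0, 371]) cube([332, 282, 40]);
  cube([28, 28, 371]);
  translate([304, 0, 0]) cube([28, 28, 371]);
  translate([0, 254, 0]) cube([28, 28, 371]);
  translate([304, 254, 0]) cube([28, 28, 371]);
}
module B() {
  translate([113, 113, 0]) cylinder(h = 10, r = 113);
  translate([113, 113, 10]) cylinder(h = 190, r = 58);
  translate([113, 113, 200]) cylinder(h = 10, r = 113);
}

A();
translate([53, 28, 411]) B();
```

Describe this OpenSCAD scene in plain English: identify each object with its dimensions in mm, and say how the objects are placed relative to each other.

A is a four-legged stool. The seat is a 332×282×40 mm slab whose top surface is at z = 411 mm; four square legs, each 28×28 mm in cross-section, run from the floor (z = 0) to the underside of the seat, each flush with a corner of the seat.

B is a spool: two coaxial disc flanges of radius 113 mm and thickness 10 mm, joined by a core cylinder of radius 58 mm and height 190 mm. The lower flange rests on z = 0 and the three cylinders share a vertical axis.

The spool is on top of the stool, centred.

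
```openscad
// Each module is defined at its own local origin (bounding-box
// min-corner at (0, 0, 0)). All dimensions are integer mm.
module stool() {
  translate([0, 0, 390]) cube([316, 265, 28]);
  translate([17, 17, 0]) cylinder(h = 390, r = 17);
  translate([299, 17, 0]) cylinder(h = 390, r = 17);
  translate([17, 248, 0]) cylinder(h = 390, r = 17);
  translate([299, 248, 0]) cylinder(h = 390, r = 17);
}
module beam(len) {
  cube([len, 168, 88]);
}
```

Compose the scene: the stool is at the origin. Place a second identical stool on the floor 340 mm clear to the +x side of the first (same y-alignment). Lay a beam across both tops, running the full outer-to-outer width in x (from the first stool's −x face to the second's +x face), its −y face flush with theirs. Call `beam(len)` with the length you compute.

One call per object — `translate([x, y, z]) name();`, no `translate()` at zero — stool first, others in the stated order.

stool();
translate([656, 0, 0]) stool();
translate([0, 0, 418]) beam(972);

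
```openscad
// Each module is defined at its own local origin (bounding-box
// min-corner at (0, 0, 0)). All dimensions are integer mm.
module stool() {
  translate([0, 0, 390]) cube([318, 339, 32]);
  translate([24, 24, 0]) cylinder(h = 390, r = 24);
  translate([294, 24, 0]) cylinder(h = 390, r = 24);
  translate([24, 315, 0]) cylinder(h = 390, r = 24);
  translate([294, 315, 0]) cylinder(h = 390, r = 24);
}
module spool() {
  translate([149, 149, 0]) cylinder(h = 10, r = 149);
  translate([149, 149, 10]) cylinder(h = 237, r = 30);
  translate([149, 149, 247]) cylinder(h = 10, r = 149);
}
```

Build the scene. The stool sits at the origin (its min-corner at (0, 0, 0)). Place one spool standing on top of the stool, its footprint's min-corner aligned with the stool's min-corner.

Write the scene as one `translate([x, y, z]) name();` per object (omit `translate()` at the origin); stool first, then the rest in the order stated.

stool();
translate([0, 0, 422]) spool();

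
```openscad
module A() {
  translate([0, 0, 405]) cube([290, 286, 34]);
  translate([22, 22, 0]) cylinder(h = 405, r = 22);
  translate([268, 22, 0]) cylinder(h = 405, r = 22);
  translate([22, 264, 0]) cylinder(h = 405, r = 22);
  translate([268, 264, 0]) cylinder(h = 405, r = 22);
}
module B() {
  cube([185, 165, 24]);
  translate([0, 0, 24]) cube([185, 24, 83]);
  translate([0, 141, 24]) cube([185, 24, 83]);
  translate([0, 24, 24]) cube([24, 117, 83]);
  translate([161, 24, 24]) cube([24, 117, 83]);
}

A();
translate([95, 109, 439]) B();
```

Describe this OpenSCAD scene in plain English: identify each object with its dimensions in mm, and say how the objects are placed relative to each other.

A is a simple wooden stool: a rectangular seat 290 mm (x) by 286 mm (y), 34 mm thick, top face at z = 439 mm, on four round legs, each 44 mm in diameter. The legs rest on z = 0, each leg's axis is inset half a diameter from the nearest pair of seat edges (so the leg's bounding box is flush with the corner).

B is an open storage box with external size 185×165×107 mm and wall thickness 24 mm (the base is also 24 mm thick). The base covers the whole footprint; the four walls stand on the base, with the y-facing walls full-width and the x-facing walls fitting between their inner faces.

The open box is on top of the stool.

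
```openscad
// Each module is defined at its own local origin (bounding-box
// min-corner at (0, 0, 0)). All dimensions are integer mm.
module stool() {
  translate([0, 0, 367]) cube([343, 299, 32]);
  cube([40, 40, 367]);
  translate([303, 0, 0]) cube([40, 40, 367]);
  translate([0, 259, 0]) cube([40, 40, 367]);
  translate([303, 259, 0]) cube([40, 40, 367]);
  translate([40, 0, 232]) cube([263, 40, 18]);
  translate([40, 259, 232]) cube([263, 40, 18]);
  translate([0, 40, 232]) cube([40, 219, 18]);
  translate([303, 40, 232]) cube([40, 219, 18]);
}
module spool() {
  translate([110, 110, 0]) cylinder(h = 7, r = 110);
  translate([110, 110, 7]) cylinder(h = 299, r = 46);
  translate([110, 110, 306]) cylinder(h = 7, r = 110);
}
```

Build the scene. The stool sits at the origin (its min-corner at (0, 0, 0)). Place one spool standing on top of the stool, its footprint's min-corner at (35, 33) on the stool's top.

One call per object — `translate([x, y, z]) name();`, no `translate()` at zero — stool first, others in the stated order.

stool();
translate([35, 33, 399]) spool();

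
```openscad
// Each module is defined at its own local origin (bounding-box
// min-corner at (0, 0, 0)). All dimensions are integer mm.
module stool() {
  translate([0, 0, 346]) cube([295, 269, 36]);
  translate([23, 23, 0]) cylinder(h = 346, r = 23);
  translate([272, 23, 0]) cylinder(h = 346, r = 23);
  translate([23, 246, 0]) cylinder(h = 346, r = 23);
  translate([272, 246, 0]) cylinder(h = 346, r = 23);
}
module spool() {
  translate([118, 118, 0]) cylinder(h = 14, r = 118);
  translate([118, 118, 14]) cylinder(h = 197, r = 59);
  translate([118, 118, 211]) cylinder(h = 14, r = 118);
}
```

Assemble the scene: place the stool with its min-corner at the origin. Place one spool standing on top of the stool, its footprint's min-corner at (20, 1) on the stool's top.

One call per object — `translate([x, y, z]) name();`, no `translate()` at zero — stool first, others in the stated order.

stool();
translate([20, 1, 382]) spool();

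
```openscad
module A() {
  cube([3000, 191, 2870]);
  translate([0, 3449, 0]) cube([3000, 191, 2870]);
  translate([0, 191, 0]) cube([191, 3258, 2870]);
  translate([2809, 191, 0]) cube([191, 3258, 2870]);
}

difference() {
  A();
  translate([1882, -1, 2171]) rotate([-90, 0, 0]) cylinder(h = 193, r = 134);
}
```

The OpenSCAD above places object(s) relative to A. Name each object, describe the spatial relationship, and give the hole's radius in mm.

A is a house frame. The house frame has a circular hole through its front wall. The hole's radius is 134 mm.

The subtracted cylinder has r = 134 mm.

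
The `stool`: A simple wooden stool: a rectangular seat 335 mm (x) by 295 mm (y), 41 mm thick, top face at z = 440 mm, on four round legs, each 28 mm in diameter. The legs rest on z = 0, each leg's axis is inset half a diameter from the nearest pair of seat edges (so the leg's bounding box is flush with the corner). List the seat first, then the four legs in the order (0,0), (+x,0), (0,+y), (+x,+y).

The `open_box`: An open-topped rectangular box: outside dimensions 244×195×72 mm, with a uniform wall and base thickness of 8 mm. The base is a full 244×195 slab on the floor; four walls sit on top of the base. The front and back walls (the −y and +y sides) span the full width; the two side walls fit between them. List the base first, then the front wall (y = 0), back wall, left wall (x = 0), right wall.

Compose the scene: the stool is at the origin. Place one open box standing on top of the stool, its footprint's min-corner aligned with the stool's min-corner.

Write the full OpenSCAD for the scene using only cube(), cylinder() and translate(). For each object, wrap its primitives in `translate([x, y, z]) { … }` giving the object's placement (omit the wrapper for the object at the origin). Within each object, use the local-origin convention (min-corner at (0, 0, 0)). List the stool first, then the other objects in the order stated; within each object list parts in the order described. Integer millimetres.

translate([0, 0, 399]) cube([335, 295, 41]);
translate([14, 14, 0]) cylinder(h = 399, r = 14);
translate([321, 14, 0]) cylinder(h = 399, r = 14);
translate([14, 281, 0]) cylinder(h = 399, r = 14);
translate([321, 281, 0]) cylinder(h = 399, r = 14);
translate([0, 0, 440]) {
  cube([244, 195, 8]);
  translate([0, 0, 8]) cube([244, 8, 64]);
  translate([0, 187, 8]) cube([244, 8, 64]);
  translate([0, 8, 8]) cube([8, 179, 64]);
  translate([236, 8, 8]) cube([8, 179, 64]);
}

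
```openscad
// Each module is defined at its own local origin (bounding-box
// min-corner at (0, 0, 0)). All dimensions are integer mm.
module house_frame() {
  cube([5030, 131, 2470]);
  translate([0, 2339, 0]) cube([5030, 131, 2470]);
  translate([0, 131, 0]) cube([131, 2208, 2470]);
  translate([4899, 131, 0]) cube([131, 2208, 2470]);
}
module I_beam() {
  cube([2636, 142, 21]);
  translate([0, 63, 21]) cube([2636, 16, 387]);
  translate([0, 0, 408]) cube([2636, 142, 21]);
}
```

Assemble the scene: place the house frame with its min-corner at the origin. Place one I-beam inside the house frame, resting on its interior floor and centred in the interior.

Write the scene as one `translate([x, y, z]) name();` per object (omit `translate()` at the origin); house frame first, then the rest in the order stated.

house_frame();
translate([1197, 1164, 0]) I_beam();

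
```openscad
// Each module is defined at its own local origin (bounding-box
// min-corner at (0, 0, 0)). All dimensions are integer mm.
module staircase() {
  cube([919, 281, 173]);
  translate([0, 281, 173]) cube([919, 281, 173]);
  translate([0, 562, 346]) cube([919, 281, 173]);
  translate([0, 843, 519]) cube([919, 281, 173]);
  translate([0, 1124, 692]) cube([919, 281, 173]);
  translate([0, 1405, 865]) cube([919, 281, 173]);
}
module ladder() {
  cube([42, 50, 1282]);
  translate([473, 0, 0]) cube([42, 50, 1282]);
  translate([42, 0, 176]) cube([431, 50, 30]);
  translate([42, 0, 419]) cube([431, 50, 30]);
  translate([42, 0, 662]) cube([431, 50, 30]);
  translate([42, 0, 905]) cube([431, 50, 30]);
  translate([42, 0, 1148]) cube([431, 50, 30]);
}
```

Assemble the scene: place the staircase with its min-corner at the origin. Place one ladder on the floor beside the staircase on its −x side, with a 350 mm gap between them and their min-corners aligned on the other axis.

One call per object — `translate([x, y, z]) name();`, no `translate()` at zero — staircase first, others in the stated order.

staircase();
translate([-865, 0, 0]) ladder();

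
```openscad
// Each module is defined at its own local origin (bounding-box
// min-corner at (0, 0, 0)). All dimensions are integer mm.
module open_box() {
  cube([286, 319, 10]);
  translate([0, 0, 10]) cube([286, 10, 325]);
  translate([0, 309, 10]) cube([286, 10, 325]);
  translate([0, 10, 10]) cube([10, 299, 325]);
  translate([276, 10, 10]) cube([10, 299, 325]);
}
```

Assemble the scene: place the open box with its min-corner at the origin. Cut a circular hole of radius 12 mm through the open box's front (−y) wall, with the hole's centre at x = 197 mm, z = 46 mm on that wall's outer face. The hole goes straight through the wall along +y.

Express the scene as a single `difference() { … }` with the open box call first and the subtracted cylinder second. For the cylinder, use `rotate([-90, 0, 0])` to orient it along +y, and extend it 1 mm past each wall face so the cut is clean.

difference() {
  open_box();
  translate([197, -1, 46]) rotate([-90, 0, 0]) cylinder(h = 12, r = 12);
}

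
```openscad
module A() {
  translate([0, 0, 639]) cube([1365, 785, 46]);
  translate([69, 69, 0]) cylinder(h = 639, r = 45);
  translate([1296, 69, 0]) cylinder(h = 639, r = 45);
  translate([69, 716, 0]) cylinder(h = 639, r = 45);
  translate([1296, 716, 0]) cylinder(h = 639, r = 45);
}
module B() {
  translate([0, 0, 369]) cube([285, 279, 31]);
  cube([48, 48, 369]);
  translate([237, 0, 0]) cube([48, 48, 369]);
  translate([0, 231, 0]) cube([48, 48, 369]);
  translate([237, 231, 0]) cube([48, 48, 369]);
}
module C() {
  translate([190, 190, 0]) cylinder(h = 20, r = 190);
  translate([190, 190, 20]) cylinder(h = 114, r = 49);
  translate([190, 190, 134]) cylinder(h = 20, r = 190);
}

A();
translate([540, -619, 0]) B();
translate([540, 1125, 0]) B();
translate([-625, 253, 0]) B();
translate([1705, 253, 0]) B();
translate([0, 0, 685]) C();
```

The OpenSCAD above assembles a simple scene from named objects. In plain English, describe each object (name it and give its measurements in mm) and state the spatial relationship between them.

A is a table: top 1365 mm (x) × 785 mm (y), 46 mm thick, upper face at z = 685 mm, on four round legs of 90 mm diameter, each leg's bounding box inset 24 mm from the nearest pair of top edges, running from z = 0 to the bottom of the top.

B is a simple wooden stool: a rectangular seat 285 mm (x) by 279 mm (y), 31 mm thick, top face at z = 400 mm, on four square legs, each 48×48 mm in cross-section. The legs rest on z = 0, each flush with a corner of the seat.

C is a spool: two coaxial disc flanges of radius 190 mm and thickness 20 mm, joined by a core cylinder of radius 49 mm and height 114 mm. The lower flange rests on z = 0 and the three cylinders share a vertical axis.

Four stools sit around the table at the −y, +y, −x, +x sides. The spool is on top of the table.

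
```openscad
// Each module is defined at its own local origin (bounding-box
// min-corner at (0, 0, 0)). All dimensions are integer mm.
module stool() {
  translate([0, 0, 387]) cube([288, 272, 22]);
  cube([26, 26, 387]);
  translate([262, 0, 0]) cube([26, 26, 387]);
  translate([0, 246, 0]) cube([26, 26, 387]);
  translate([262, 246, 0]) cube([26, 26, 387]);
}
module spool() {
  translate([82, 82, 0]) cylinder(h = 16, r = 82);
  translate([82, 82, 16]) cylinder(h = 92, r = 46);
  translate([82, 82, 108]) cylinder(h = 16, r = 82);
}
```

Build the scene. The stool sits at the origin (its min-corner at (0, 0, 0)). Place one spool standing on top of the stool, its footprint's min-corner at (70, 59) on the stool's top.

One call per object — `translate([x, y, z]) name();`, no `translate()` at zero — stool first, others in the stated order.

stool();
translate([70, 59, 409]) spool();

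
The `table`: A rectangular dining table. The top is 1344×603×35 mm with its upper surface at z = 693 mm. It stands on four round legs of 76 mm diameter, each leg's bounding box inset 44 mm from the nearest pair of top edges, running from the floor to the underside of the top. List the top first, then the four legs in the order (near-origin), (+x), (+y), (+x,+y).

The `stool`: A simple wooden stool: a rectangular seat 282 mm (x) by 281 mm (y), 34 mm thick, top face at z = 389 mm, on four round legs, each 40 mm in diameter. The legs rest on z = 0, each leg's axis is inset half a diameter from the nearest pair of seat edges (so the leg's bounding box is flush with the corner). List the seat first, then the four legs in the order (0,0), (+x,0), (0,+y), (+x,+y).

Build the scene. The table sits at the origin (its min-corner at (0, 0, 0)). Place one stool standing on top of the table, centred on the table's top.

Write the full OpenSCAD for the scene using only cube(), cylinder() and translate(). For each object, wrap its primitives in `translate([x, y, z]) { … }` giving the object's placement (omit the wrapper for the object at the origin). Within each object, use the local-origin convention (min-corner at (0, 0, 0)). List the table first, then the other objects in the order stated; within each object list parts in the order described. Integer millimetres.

translate([0, 0, 658]) cube([1344, 603, 35]);
translate([82, 82, 0]) cylinder(h = 658, r = 38);
translate([1262, 82, 0]) cylinder(h = 658, r = 38);
translate([82, 521, 0]) cylinder(h = 658, r = 38);
translate([1262, 521, 0]) cylinder(h = 658, r = 38);
translate([531, 161, 693]) {
  translate([0, 0, 355]) cube([282, 281, 34]);
  translate([20, 20, 0]) cylinder(h = 355, r = 20);
  translate([262, 20, 0]) cylinder(h = 355, r = 20);
  translate([20, 261, 0]) cylinder(h = 355, r = 20);
  translate([262, 261, 0]) cylinder(h = 355, r = 20);
}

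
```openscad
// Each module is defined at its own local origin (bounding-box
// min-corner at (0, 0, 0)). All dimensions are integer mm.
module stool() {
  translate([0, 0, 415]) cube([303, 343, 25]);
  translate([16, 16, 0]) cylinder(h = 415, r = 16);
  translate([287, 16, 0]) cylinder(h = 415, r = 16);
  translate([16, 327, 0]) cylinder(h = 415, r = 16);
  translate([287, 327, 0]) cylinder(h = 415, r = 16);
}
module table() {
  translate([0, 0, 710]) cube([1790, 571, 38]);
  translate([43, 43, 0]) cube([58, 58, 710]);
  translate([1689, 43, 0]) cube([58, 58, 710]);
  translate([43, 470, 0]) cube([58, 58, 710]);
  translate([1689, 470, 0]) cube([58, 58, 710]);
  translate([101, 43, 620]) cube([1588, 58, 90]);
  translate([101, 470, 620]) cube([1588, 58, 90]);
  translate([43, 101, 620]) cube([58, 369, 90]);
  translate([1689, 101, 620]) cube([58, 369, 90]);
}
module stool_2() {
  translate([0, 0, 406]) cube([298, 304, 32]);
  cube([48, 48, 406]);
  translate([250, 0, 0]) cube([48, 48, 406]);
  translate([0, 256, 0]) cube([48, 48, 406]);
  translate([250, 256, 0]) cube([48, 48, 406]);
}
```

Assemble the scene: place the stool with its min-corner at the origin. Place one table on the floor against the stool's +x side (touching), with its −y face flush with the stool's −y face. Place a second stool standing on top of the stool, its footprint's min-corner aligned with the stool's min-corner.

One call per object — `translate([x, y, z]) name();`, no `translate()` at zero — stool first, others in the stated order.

stool();
translate([303, 0, 0]) table();
translate([0, 0, 440]) stool_2();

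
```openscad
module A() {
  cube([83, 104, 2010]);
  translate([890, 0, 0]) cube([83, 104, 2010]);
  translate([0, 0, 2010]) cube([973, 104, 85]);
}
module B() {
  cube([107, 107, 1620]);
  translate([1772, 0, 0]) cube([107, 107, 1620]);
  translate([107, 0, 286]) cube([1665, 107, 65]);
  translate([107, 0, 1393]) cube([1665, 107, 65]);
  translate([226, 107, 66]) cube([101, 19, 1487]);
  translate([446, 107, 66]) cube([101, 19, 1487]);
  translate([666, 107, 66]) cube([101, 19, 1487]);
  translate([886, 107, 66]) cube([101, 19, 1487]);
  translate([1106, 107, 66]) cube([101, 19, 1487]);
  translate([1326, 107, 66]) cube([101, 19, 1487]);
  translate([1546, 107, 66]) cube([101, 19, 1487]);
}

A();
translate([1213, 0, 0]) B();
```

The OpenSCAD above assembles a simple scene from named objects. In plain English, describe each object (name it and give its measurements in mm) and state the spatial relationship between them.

A is a door frame. The clear opening is 807 mm wide and 2010 mm high. Two 83 mm wide jambs, 104 mm deep, stand either side of the opening from the floor to the top of the opening. A 85 mm thick head sits across the top of both jambs, spanning the full outside width of the frame.

B is a fence section. Two 107×107 mm posts, 1620 mm tall, stand on the floor with a clear span of 1665 mm between their inner faces. Two horizontal rails of 107×65 mm section span the gap between the posts with their undersides at z = 286 mm and z = 1393 mm, flush with the posts' −y face. 7 pickets, each 101 mm wide, 19 mm thick and 1487 mm tall, are fixed to the +y face of the rails with their bottoms at z = 66 mm, evenly spaced across the span with equal gaps (rounded down to the nearest mm) at the −x end and between each pair — any rounding remainder accumulates at the +x end.

The fence section is on the floor beside the door frame on its +x side.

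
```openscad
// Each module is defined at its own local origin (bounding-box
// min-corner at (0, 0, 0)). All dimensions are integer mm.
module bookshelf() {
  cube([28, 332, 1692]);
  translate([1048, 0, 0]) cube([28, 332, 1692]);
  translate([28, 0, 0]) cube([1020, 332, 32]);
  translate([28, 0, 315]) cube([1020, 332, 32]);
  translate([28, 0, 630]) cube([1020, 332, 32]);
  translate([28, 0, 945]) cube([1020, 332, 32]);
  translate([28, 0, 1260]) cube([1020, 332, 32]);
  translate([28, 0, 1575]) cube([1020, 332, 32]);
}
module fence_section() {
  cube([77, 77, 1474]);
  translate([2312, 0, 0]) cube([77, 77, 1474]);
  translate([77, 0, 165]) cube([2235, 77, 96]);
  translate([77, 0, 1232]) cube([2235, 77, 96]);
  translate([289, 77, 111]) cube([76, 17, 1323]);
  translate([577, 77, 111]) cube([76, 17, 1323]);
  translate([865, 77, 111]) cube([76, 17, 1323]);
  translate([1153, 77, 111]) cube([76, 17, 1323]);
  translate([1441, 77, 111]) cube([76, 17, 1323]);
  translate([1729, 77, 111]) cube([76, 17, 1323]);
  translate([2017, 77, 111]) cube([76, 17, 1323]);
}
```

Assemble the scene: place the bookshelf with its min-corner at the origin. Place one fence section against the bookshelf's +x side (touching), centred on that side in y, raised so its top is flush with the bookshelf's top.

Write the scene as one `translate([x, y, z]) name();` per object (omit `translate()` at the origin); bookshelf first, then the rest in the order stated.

bookshelf();
translate([1076, 119, 218]) fence_section();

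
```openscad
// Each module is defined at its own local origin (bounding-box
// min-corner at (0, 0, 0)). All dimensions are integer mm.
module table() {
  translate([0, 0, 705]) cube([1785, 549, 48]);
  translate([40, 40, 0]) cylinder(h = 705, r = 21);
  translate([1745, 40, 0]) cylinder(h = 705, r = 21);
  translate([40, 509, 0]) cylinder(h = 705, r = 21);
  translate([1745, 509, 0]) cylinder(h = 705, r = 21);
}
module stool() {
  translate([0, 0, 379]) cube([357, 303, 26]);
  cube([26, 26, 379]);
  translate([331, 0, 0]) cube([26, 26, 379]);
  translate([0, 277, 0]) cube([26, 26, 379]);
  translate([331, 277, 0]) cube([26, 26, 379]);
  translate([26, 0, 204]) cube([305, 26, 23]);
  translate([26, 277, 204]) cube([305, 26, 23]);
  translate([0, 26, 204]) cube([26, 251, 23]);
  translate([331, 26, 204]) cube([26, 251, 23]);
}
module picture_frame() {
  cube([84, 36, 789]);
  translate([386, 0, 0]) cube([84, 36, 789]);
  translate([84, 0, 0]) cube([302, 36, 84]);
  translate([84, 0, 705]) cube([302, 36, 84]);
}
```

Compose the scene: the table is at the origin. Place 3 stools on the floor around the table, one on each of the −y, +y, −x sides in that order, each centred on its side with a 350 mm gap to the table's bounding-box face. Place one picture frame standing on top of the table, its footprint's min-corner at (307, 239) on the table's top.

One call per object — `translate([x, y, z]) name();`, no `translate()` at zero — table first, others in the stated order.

table();
translate([714, -653, 0]) stool();
translate([714, 899, 0]) stool();
translate([-707, 123, 0]) stool();
translate([307, 239, 753]) picture_frame();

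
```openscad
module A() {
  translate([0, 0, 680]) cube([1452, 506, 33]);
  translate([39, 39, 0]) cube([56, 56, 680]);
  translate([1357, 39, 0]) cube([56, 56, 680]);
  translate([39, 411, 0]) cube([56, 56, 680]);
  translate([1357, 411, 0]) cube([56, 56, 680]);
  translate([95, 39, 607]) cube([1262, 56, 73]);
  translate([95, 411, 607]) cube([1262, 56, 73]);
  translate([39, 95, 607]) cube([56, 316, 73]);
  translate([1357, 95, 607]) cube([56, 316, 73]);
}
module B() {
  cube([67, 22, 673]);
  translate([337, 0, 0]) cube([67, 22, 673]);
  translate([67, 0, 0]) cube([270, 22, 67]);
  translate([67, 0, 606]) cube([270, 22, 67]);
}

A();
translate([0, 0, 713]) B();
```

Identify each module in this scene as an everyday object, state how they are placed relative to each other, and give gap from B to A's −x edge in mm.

The picture frame's min-x is at 0; the table's min-x is 0; gap = 0 mm.

A is a table. B is a picture frame. The picture frame is on top of the table. The gap from the picture frame to the table's −x edge is 0 mm.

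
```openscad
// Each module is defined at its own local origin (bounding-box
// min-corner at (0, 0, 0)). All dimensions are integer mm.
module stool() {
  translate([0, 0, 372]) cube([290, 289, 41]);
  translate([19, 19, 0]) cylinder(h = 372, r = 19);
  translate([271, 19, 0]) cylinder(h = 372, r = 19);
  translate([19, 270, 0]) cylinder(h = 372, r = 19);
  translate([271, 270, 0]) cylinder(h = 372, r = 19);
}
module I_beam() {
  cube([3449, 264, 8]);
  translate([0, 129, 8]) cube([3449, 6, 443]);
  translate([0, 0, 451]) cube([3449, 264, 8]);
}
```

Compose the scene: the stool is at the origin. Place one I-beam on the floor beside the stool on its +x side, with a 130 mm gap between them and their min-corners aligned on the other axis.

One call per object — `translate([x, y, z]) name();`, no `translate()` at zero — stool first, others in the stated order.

stool();
translate([420, 0, 0]) I_beam();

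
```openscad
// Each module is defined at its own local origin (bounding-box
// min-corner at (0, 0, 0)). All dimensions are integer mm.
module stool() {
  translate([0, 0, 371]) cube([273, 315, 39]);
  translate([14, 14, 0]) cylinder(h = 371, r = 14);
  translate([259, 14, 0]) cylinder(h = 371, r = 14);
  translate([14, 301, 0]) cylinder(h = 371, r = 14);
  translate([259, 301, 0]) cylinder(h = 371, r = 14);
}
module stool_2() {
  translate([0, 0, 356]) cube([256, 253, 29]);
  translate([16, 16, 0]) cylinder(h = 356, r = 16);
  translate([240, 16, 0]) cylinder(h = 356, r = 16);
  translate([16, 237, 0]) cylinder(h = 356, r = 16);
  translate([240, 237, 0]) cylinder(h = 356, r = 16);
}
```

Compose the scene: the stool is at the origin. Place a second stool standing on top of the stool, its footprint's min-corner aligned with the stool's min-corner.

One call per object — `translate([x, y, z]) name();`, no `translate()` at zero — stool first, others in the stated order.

stool();
translate([0, 0, 410]) stool_2();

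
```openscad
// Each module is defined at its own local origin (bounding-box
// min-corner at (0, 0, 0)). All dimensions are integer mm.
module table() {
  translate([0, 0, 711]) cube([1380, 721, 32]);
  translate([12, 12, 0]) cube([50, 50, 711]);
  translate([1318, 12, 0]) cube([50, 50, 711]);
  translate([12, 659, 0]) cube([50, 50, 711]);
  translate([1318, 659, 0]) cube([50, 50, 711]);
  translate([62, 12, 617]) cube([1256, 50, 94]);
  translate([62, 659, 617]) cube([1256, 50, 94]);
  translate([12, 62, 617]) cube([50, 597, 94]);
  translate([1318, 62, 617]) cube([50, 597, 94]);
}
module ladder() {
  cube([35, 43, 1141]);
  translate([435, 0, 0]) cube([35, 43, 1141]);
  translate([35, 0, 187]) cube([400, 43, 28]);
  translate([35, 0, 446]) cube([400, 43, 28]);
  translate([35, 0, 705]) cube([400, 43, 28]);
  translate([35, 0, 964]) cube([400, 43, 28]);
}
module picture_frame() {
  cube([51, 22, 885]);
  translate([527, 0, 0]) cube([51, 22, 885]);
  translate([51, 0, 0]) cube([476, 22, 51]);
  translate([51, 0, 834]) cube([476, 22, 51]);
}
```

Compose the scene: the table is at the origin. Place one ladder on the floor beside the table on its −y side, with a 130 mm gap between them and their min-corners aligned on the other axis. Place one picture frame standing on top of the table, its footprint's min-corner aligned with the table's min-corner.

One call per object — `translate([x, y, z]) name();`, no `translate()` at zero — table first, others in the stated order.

table();
translate([0, -173, 0]) ladder();
translate([0, 0, 743]) picture_frame();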